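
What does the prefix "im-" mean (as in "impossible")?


Prefix: im-
As in: impossible -> im- + possible
Meaning = not / into


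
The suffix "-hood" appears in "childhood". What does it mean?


Suffix: -hood
As in: childhood -> child + -hood
Meaning = state / condition


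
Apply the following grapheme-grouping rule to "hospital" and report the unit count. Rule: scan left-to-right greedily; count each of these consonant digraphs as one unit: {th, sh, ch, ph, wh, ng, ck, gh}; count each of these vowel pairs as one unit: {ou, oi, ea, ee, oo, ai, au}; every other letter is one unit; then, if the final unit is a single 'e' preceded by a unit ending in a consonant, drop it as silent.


Word: "hospital" (8 letters)
Left-to-right scan:
  (1) 'h' (letter)
  (2) 'o' (letter)
  (3) 's' (letter)
  (4) 'p' (letter)
  (5) 'i' (letter)
  (6) 't' (letter)
  (7) 'a' (letter)
  (8) 'l' (letter)
Units from scan: 8
Sound units = 8 units


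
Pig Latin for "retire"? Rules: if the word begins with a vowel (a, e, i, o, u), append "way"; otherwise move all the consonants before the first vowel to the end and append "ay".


Word: "retire"
Starts with consonant(s) → move to end, add 'ay'
Consonant cluster: "r"
Pig Latin = "etireray"


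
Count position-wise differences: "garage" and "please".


Comparing character by character (same length = 6):
  Pos 0: 'g' vs 'p' !=
  Pos 1: 'a' vs 'l' !=
  Pos 2: 'r' vs 'e' !=
  Pos 3: 'a' vs 'a' =
  Pos 4: 'g' vs 's' !=
  Pos 5: 'e' vs 'e' =
Hamming distance = 4


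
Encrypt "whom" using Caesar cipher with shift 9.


Word: "whom"
Shift: 9
Each letter → (letter + shift) mod 26:
  'w' (22) + 9 = 5 → 'f'
  'h' (7) + 9 = 16 → 'q'
  'o' (14) + 9 = 23 → 'x'
  'm' (12) + 9 = 21 → 'v'
Result = "fqxv"


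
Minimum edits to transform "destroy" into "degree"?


Word 1: "destroy" (length 7)
Word 2: "degree" (length 6)
One optimal edit sequence (insert/delete/substitute each cost 1):
  1. keep 'd'
  2. keep 'e'
  3. delete 's'  (+1)
  4. substitute 't' -> 'g'  (+1)
  5. keep 'r'
  6. substitute 'o' -> 'e'  (+1)
  7. substitute 'y' -> 'e'  (+1)
Total edit operations: 4
Edit distance = 4


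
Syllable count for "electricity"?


Word: "electricity"
Syllable breakdown: e-lec-tric-i-ty
Counting: 5 parts
= 5 syllables


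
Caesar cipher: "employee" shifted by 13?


Word: "employee"
Shift: 13
Each letter → (letter + shift) mod 26:
  'e' (4) + 13 = 17 → 'r'
  'm' (12) + 13 = 25 → 'z'
  'p' (15) + 13 = 2 → 'c'
  'l' (11) + 13 = 24 → 'y'
  'o' (14) + 13 = 1 → 'b'
  'y' (24) + 13 = 11 → 'l'
  'e' (4) + 13 = 17 → 'r'
  'e' (4) + 13 = 17 → 'r'
Result = "rzcyblrr"


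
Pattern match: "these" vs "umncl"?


Pattern of "these": [0, 1, 2, 3, 2]
Pattern of "umncl": [0, 1, 2, 3, 4]
Patterns do not match
Same pattern = No


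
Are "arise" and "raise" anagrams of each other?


Word 1: "arise" → sorted: aeirs
Word 2: "raise" → sorted: aeirs
Same letters? aeirs == aeirs
Anagram = Yes


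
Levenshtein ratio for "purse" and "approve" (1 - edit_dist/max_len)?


Word 1: "purse" (length 5)
Word 2: "approve" (length 7)
One optimal edit sequence:
  1. insert 'a'  (+1)
  2. keep 'p'
  3. substitute 'u' -> 'p'  (+1)
  4. keep 'r'
  5. insert 'o'  (+1)
  6. substitute 's' -> 'v'  (+1)
  7. keep 'e'
Edit distance = 4
Max length = max(5, 7) = 7
Similarity = 1 - 4/7
= 0.4286


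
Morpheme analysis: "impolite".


Word: "impolite"
Morphemes: im- / polite
Each morpheme carries meaning
= 2 morphemes


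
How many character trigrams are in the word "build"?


Word: "build" (length 5)
Number of 3-grams = length - 3 + 1 = 5 - 3 + 1
= 3


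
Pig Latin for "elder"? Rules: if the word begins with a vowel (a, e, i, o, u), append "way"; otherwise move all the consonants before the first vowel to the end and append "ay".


Word: "elder"
Starts with vowel → add 'way'
Pig Latin = "elderway"


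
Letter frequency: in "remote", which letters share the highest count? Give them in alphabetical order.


Word: "remote"
Letter counts:
  'e': 2
  'm': 1
  'o': 1
  'r': 1
  't': 1
Maximum count = 2
Most frequent = 'e' (2 times each)


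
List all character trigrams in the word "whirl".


Word: "whirl" (length 5)
Number of trigrams = 5 - 3 + 1 = 3
  Position 0: "whi"
  Position 1: "hir"
  Position 2: "irl"
Trigrams = "whi", "hir", "irl"


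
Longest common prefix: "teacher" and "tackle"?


Word 1: "teacher"
Word 2: "tackle"
Comparing from start:
  Pos 0: 't' == 't'
  Pos 1: 'e' != 'a' (stop)
LCP = "t" (length 1)


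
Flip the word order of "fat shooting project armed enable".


Original: "fat shooting project armed enable"
Words (1..n): fat | shooting | project | armed | enable
Reversed (n..1): enable | armed | project | shooting | fat
Result = "enable armed project shooting fat"


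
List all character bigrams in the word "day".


Word: "day" (length 3)
Number of bigrams = 3 - 2 + 1 = 2
  Position 0: "da"
  Position 1: "ay"
Bigrams = "da", "ay"


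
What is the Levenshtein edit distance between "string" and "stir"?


Word 1: "string" (length 6)
Word 2: "stir" (length 4)
One optimal edit sequence (insert/delete/substitute each cost 1):
  1. keep 's'
  2. keep 't'
  3. delete 'r'  (+1)
  4. keep 'i'
  5. delete 'n'  (+1)
  6. substitute 'g' -> 'r'  (+1)
Total edit operations: 3
Edit distance = 3


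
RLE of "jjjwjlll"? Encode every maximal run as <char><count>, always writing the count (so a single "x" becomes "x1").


String: "jjjwjlll"
Scanning for consecutive runs:
  'j' x 3
  'w' x 1
  'j' x 1
  'l' x 3
RLE = "j3w1j1l3"


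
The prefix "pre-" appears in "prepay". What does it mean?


Prefix: pre-
Example: prepay = pre- + pay
Meaning = before


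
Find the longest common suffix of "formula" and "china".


Word 1: "formula"
Word 2: "china"
Comparing from end:
  Pos -1: 'a' == 'a'
  Pos -2: 'l' != 'n' (stop)
LCS = "a" (length 1)


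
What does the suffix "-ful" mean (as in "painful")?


Suffix: -ful
As in: painful -> pain + -ful
Meaning = full of


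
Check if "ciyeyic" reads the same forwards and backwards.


Word: "ciyeyic"
Reversed: "ciyeyic"
Forward == Backward? ciyeyic == ciyeyic
Palindrome = Yes


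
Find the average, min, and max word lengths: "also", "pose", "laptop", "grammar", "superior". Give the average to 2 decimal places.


Lengths: "also"=4, "pose"=4, "laptop"=6, "grammar"=7, "superior"=8
Sum = 29, Count = 5
Average = 29/5 = 5.80
= avg=5.80, min=4, max=8


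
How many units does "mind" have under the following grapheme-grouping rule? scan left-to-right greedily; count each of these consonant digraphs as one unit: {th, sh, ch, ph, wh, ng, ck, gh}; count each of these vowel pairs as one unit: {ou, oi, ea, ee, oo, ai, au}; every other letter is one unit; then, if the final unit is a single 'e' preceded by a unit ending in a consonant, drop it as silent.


Word: "mind" (4 letters)
Left-to-right scan:
  1. 'm' (letter)
  2. 'i' (letter)
  3. 'n' (letter)
  4. 'd' (letter)
Units from scan: 4
Sound units = 4 units


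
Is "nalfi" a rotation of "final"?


Word: "final", Candidate: "nalfi"
Method: check if candidate is substring of word+word
"finalfinal" contains "nalfi"? Yes
Is rotation = Yes


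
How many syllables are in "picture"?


Word: "picture"
Syllable breakdown: pic-ture
Counting: 2 parts
= 2 syllables


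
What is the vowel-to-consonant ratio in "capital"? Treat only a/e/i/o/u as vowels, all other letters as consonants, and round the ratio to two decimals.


Word: "capital"
Vowels (a,e,i,o,u): 3
Consonants: 4
Ratio = 3/4
= 0.75


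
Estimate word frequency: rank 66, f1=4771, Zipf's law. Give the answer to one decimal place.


Zipf's law: f(r) = f(1) / r
f(1) = 4771
f(66) = 4771 / 66
= 72.3 occurrences


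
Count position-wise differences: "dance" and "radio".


Comparing character by character (same length = 5):
  Pos 0: 'd' vs 'r' !=
  Pos 1: 'a' vs 'a' =
  Pos 2: 'n' vs 'd' !=
  Pos 3: 'c' vs 'i' !=
  Pos 4: 'e' vs 'o' !=
Hamming distance = 4


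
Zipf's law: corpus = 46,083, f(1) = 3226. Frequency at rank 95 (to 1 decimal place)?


Zipf's law: f(r) = f(1) / r
f(1) = 3226
f(95) = 3226 / 95
= 34.0 occurrences


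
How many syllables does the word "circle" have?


Word: "circle"
Syllable breakdown: cir | cle
Counting: 2 parts
= 2 syllables


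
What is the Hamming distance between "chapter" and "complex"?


Comparing character by character (same length = 7):
  Pos 0: 'c' vs 'c' =
  Pos 1: 'h' vs 'o' !=
  Pos 2: 'a' vs 'm' !=
  Pos 3: 'p' vs 'p' =
  Pos 4: 't' vs 'l' !=
  Pos 5: 'e' vs 'e' =
  Pos 6: 'r' vs 'x' !=
Hamming distance = 4


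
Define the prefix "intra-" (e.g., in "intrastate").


Prefix: intra-
Example: intrastate (intra- + state)
Meaning = within


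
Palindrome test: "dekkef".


Word: "dekkef"
Reversed: "fekked"
Forward == Backward? dekkef != fekked
Palindrome = No


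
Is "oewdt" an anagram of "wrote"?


Word 1: "wrote" → sorted: eortw
Word 2: "oewdt" → sorted: deotw
Same letters? eortw != deotw
Anagram = No


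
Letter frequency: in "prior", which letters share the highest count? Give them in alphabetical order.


Word: "prior"
Letter counts:
  'i': 1
  'o': 1
  'p': 1
  'r': 2
Maximum count = 2
Most frequent = 'r' (2 times each)


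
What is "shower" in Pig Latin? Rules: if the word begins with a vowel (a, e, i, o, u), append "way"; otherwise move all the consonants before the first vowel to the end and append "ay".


Word: "shower"
Starts with consonant(s) → move to end, add 'ay'
Consonant cluster: "sh"
Pig Latin = "owershay"


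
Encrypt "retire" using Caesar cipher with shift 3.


Word: "retire"
Shift: 3
Each letter → (letter + shift) mod 26:
  'r' (17) + 3 = 20 → 'u'
  'e' (4) + 3 = 7 → 'h'
  't' (19) + 3 = 22 → 'w'
  'i' (8) + 3 = 11 → 'l'
  'r' (17) + 3 = 20 → 'u'
  'e' (4) + 3 = 7 → 'h'
Result = "uhwluh"


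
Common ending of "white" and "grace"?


Word 1: "white"
Word 2: "grace"
Comparing from end:
  Pos -1: 'e' == 'e'
  Pos -2: 't' != 'c' (stop)
LCS = "e" (length 1)


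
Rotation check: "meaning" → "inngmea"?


Word: "meaning", Candidate: "inngmea"
Method: check if candidate is substring of word+word
"meaningmeaning" contains "inngmea"? No
Is rotation = No


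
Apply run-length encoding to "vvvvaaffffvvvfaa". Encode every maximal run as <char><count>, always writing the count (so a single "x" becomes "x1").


String: "vvvvaaffffvvvfaa"
Scanning for consecutive runs:
  'v' x 4
  'a' x 2
  'f' x 4
  'v' x 3
  'f' x 1
  'a' x 2
RLE = "v4a2f4v3f1a2"


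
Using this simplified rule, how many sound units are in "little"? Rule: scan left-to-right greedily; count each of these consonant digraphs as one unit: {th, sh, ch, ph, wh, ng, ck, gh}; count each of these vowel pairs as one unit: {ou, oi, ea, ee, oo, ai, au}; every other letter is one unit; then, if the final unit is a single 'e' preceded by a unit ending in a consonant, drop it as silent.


Word: "little" (6 letters)
Left-to-right scan:
  (1) 'l' (letter)
  (2) 'i' (letter)
  (3) 't' (letter)
  (4) 't' (letter)
  (5) 'l' (letter)
  (6) 'e' (letter)
Units from scan: 6
Final unit is 'e' after a consonant -> drop as silent (-1)
Sound units = 5 units


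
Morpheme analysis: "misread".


Word: "misread"
Morphemes: mis- + read
Each morpheme carries meaning
= 2 morphemes


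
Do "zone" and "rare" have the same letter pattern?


Pattern of "zone": [0, 1, 2, 3]
Pattern of "rare": [0, 1, 0, 2]
Patterns do not match
Same pattern = No


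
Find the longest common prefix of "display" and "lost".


Word 1: "display"
Word 2: "lost"
Comparing from start:
  Pos 0: 'd' != 'l' (stop)
LCP = "" (length 0)


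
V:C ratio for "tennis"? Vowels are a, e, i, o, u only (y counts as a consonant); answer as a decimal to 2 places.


Word: "tennis"
Vowels (a,e,i,o,u): 2
Consonants: 4
Ratio = 2/4
= 0.50


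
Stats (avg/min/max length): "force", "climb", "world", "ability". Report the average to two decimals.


Lengths: "force"=5, "climb"=5, "world"=5, "ability"=7
Sum = 22, Count = 4
Average = 22/4 = 5.50
= avg=5.50, min=5, max=7


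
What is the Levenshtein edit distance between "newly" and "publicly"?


Word 1: "newly" (length 5)
Word 2: "publicly" (length 8)
One optimal edit sequence (insert/delete/substitute each cost 1):
  1. insert 'p'  (+1)
  2. insert 'u'  (+1)
  3. insert 'b'  (+1)
  4. substitute 'n' -> 'l'  (+1)
  5. substitute 'e' -> 'i'  (+1)
  6. substitute 'w' -> 'c'  (+1)
  7. keep 'l'
  8. keep 'y'
Total edit operations: 6
Edit distance = 6


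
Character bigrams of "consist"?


Word: "consist" (length 7)
Number of bigrams = 7 - 2 + 1 = 6
  Position 0: "co"
  Position 1: "on"
  Position 2: "ns"
  Position 3: "si"
  Position 4: "is"
  Position 5: "st"
Bigrams = "co", "on", "ns", "si", "is", "st"


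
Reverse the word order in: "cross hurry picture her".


Original: "cross hurry picture her"
Words (1..n): cross | hurry | picture | her
Reversed (n..1): her | picture | hurry | cross
Result = "her picture hurry cross"


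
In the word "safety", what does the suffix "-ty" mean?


Suffix: -ty
As in: safety -> safe + -ty
Meaning = quality of


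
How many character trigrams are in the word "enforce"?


Word: "enforce" (length 7)
Number of 3-grams = length - 3 + 1 = 7 - 3 + 1
= 5


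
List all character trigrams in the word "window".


Word: "window" (length 6)
Number of trigrams = 6 - 3 + 1 = 4
  Position 0: "win"
  Position 1: "ind"
  Position 2: "ndo"
  Position 3: "dow"
Trigrams = "win", "ind", "ndo", "dow"


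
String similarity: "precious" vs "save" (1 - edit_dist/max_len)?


Word 1: "precious" (length 8)
Word 2: "save" (length 4)
One optimal edit sequence:
  1. delete 'p'  (+1)
  2. delete 'r'  (+1)
  3. delete 'e'  (+1)
  4. delete 'c'  (+1)
  5. substitute 'i' -> 's'  (+1)
  6. substitute 'o' -> 'a'  (+1)
  7. substitute 'u' -> 'v'  (+1)
  8. substitute 's' -> 'e'  (+1)
Edit distance = 8
Max length = max(8, 4) = 8
Similarity = 1 - 8/8
= 0.0000


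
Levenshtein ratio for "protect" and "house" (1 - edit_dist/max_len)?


Word 1: "protect" (length 7)
Word 2: "house" (length 5)
One optimal edit sequence:
  1. delete 'p'  (+1)
  2. substitute 'r' -> 'h'  (+1)
  3. keep 'o'
  4. delete 't'  (+1)
  5. substitute 'e' -> 'u'  (+1)
  6. substitute 'c' -> 's'  (+1)
  7. substitute 't' -> 'e'  (+1)
Edit distance = 6
Max length = max(7, 5) = 7
Similarity = 1 - 6/7
= 0.1429


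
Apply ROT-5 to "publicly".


Word: "publicly"
Shift: 5
Each letter → (letter + shift) mod 26:
  'p' (15) + 5 = 20 → 'u'
  'u' (20) + 5 = 25 → 'z'
  'b' (1) + 5 = 6 → 'g'
  'l' (11) + 5 = 16 → 'q'
  'i' (8) + 5 = 13 → 'n'
  'c' (2) + 5 = 7 → 'h'
  'l' (11) + 5 = 16 → 'q'
  'y' (24) + 5 = 3 → 'd'
Result = "uzgqnhqd"


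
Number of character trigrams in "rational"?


Word: "rational" (length 8)
Number of 3-grams = length - 3 + 1 = 8 - 3 + 1
= 6


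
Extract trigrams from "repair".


Word: "repair" (length 6)
Number of trigrams = 6 - 3 + 1 = 4
  Position 0: "rep"
  Position 1: "epa"
  Position 2: "pai"
  Position 3: "air"
Trigrams = "rep", "epa", "pai", "air"


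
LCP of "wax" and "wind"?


Word 1: "wax"
Word 2: "wind"
Comparing from start:
  Pos 0: 'w' == 'w'
  Pos 1: 'a' != 'i' (stop)
LCP = "w" (length 1)


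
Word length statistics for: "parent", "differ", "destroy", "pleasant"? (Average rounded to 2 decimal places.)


Lengths: "parent"=6, "differ"=6, "destroy"=7, "pleasant"=8
Sum = 27, Count = 4
Average = 27/4 = 6.75
= avg=6.75, min=6, max=8


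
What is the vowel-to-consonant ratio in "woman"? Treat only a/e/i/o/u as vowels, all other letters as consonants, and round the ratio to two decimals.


Word: "woman"
Vowels (a,e,i,o,u): 2
Consonants: 3
Ratio = 2/3
= 0.67


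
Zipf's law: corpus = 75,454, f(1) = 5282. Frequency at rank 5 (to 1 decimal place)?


Zipf's law: f(r) = f(1) / r
f(1) = 5282
f(5) = 5282 / 5
= 1056.4 occurrences


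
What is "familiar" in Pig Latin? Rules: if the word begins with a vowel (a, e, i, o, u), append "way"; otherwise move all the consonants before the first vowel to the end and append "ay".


Word: "familiar"
Starts with consonant(s) → move to end, add 'ay'
Consonant cluster: "f"
Pig Latin = "amiliarfay"


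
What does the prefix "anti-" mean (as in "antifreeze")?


Prefix: anti-
Example: antifreeze (anti- + freeze)
Meaning = against


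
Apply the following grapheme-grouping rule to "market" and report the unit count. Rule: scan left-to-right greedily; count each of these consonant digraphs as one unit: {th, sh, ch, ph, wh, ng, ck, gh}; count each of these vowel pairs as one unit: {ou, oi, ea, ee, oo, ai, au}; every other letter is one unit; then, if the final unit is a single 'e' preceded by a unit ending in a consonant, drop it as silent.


Word: "market" (6 letters)
Left-to-right scan:
  1. 'm' (letter)
  2. 'a' (letter)
  3. 'r' (letter)
  4. 'k' (letter)
  5. 'e' (letter)
  6. 't' (letter)
Units from scan: 6
Sound units = 6 units


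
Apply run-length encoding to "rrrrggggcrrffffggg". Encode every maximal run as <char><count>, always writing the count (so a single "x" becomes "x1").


String: "rrrrggggcrrffffggg"
Scanning for consecutive runs:
  'r' x 4
  'g' x 4
  'c' x 1
  'r' x 2
  'f' x 4
  'g' x 3
RLE = "r4g4c1r2f4g3"


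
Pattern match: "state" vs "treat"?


Pattern of "state": [0, 1, 2, 1, 3]
Pattern of "treat": [0, 1, 2, 3, 0]
Patterns do not match
Same pattern = No


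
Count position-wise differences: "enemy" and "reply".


Comparing character by character (same length = 5):
  Pos 0: 'e' vs 'r' !=
  Pos 1: 'n' vs 'e' !=
  Pos 2: 'e' vs 'p' !=
  Pos 3: 'm' vs 'l' !=
  Pos 4: 'y' vs 'y' =
Hamming distance = 4


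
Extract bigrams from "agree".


Word: "agree" (length 5)
Number of bigrams = 5 - 2 + 1 = 4
  Position 0: "ag"
  Position 1: "gr"
  Position 2: "re"
  Position 3: "ee"
Bigrams = "ag", "gr", "re", "ee"


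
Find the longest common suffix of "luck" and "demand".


Word 1: "luck"
Word 2: "demand"
Comparing from end:
  Pos -1: 'k' != 'd' (stop)
LCS = "" (length 0)


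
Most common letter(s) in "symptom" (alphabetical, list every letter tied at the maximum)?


Word: "symptom"
Letter counts:
  'm': 2
  'o': 1
  'p': 1
  's': 1
  't': 1
  'y': 1
Maximum count = 2
Most frequent = 'm' (2 times each)


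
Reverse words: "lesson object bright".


Original: "lesson object bright"
Words (1..n): lesson | object | bright
Reversed (n..1): bright | object | lesson
Result = "bright object lesson"


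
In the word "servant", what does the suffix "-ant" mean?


Suffix: -ant
Example: servant = serve + -ant, with a spelling change
Meaning = one who / that which


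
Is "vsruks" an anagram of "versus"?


Word 1: "versus" → sorted: erssuv
Word 2: "vsruks" → sorted: krssuv
Same letters? erssuv != krssuv
Anagram = No


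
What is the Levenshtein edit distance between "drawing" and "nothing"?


Word 1: "drawing" (length 7)
Word 2: "nothing" (length 7)
One optimal edit sequence (insert/delete/substitute each cost 1):
  1. substitute 'd' -> 'n'  (+1)
  2. substitute 'r' -> 'o'  (+1)
  3. substitute 'a' -> 't'  (+1)
  4. substitute 'w' -> 'h'  (+1)
  5. keep 'i'
  6. keep 'n'
  7. keep 'g'
Total edit operations: 4
Edit distance = 4


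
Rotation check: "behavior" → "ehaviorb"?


Word: "behavior", Candidate: "ehaviorb"
Method: check if candidate is substring of word+word
"behaviorbehavior" contains "ehaviorb"? Yes
Is rotation = Yes


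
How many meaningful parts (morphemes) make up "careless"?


Word: "careless"
Morphemes: care / -less
Each morpheme carries meaning
= 2 morphemes


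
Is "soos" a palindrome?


Word: "soos"
Reversed: "soos"
Forward == Backward? soos == soos
Palindrome = Yes


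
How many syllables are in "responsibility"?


Word: "responsibility"
Syllable breakdown: re-spon-si-bil-i-ty
Counting: 6 parts
= 6 syllables


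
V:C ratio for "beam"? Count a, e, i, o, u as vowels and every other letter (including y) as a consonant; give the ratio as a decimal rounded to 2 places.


Word: "beam"
Vowels (a,e,i,o,u): 2
Consonants: 2
Ratio = 2/2
= 1.00


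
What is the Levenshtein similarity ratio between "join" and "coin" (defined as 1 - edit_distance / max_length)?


Word 1: "join" (length 4)
Word 2: "coin" (length 4)
One optimal edit sequence:
  1. substitute 'j' -> 'c'  (+1)
  2. keep 'o'
  3. keep 'i'
  4. keep 'n'
Edit distance = 1
Max length = max(4, 4) = 4
Similarity = 1 - 1/4
= 0.7500


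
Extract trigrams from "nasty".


Word: "nasty" (length 5)
Number of trigrams = 5 - 3 + 1 = 3
  Position 0: "nas"
  Position 1: "ast"
  Position 2: "sty"
Trigrams = "nas", "ast", "sty"


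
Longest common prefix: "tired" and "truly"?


Word 1: "tired"
Word 2: "truly"
Comparing from start:
  Pos 0: 't' == 't'
  Pos 1: 'i' != 'r' (stop)
LCP = "t" (length 1)


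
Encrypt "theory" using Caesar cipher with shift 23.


Word: "theory"
Shift: 23
Each letter → (letter + shift) mod 26:
  't' (19) + 23 = 16 → 'q'
  'h' (7) + 23 = 4 → 'e'
  'e' (4) + 23 = 1 → 'b'
  'o' (14) + 23 = 11 → 'l'
  'r' (17) + 23 = 14 → 'o'
  'y' (24) + 23 = 21 → 'v'
Result = "qeblov"


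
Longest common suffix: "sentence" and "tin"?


Word 1: "sentence"
Word 2: "tin"
Comparing from end:
  Pos -1: 'e' != 'n' (stop)
LCS = "" (length 0)


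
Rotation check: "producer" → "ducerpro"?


Word: "producer", Candidate: "ducerpro"
Method: check if candidate is substring of word+word
"producerproducer" contains "ducerpro"? Yes
Is rotation = Yes


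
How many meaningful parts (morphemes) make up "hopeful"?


Word: "hopeful"
Morphemes: hope / -ful
Each morpheme carries meaning
= 2 morphemes


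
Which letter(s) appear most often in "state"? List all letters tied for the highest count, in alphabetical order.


Word: "state"
Letter counts:
  'a': 1
  'e': 1
  's': 1
  't': 2
Maximum count = 2
Most frequent = 't' (2 times each)


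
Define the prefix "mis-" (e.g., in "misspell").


Prefix: mis-
Example: misspell = mis- + spell
Meaning = wrongly


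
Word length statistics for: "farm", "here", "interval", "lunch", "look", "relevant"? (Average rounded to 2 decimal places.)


Lengths: "farm"=4, "here"=4, "interval"=8, "lunch"=5, "look"=4, "relevant"=8
Sum = 33, Count = 6
Average = 33/6 = 5.50
= avg=5.50, min=4, max=8


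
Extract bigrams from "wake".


Word: "wake" (length 4)
Number of bigrams = 4 - 2 + 1 = 3
  Position 0: "wa"
  Position 1: "ak"
  Position 2: "ke"
Bigrams = "wa", "ak", "ke"


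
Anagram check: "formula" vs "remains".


Word 1: "formula" → sorted: aflmoru
Word 2: "remains" → sorted: aeimnrs
Same letters? aflmoru != aeimnrs
Anagram = No


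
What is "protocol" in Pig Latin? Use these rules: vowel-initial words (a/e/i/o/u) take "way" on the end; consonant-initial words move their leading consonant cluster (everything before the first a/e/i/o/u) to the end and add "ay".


Word: "protocol"
Starts with consonant(s) → move to end, add 'ay'
Consonant cluster: "pr"
Pig Latin = "otocolpray"


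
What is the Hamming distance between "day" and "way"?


Comparing character by character (same length = 3):
  Pos 0: 'd' vs 'w' !=
  Pos 1: 'a' vs 'a' =
  Pos 2: 'y' vs 'y' =
Hamming distance = 1


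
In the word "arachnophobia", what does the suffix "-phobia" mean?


Suffix: -phobia
Example: arachnophobia (arachno- + -phobia)
Meaning = fear of


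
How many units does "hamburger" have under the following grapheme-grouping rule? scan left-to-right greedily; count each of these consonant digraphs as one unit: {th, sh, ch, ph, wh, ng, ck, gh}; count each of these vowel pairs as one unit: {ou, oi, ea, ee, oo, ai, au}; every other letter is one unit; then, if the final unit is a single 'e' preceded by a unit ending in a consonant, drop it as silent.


Word: "hamburger" (9 letters)
Left-to-right scan:
  1. 'h' (letter)
  2. 'a' (letter)
  3. 'm' (letter)
  4. 'b' (letter)
  5. 'u' (letter)
  6. 'r' (letter)
  7. 'g' (letter)
  8. 'e' (letter)
  9. 'r' (letter)
Units from scan: 9
Sound units = 9 units


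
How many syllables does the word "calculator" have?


Word: "calculator"
Syllable breakdown: cal | cu | la | tor
Counting: 4 parts
= 4 syllables


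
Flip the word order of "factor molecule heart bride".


Original: "factor molecule heart bride"
Words (1..n): factor | molecule | heart | bride
Reversed (n..1): bride | heart | molecule | factor
Result = "bride heart molecule factor"


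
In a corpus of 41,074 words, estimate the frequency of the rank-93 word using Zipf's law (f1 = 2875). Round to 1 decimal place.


Zipf's law: f(r) = f(1) / r
f(1) = 2875
f(93) = 2875 / 93
= 30.9 occurrences


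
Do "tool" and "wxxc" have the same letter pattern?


Pattern of "tool": [0, 1, 1, 2]
Pattern of "wxxc": [0, 1, 1, 2]
Patterns match
Same pattern = Yes


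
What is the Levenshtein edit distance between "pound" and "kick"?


Word 1: "pound" (length 5)
Word 2: "kick" (length 4)
One optimal edit sequence (insert/delete/substitute each cost 1):
  1. delete 'p'  (+1)
  2. substitute 'o' -> 'k'  (+1)
  3. substitute 'u' -> 'i'  (+1)
  4. substitute 'n' -> 'c'  (+1)
  5. substitute 'd' -> 'k'  (+1)
Total edit operations: 5
Edit distance = 5


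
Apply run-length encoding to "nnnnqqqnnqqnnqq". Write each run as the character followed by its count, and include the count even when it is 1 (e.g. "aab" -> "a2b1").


String: "nnnnqqqnnqqnnqq"
Scanning for consecutive runs:
  'n' x 4
  'q' x 3
  'n' x 2
  'q' x 2
  'n' x 2
  'q' x 2
RLE = "n4q3n2q2n2q2"


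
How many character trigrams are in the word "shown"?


Word: "shown" (length 5)
Number of 3-grams = length - 3 + 1 = 5 - 3 + 1
= 3


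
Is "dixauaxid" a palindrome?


Word: "dixauaxid"
Reversed: "dixauaxid"
Forward == Backward? dixauaxid == dixauaxid
Palindrome = Yes


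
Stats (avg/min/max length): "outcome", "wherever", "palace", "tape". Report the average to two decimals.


Lengths: "outcome"=7, "wherever"=8, "palace"=6, "tape"=4
Sum = 25, Count = 4
Average = 25/4 = 6.25
= avg=6.25, min=4, max=8


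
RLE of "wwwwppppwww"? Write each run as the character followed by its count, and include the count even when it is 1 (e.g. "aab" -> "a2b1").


String: "wwwwppppwww"
Scanning for consecutive runs:
  'w' x 4
  'p' x 4
  'w' x 3
RLE = "w4p4w3"


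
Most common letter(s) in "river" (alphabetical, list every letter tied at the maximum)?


Word: "river"
Letter counts:
  'e': 1
  'i': 1
  'r': 2
  'v': 1
Maximum count = 2
Most frequent = 'r' (2 times each)


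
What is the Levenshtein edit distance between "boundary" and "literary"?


Word 1: "boundary" (length 8)
Word 2: "literary" (length 8)
One optimal edit sequence (insert/delete/substitute each cost 1):
  1. substitute 'b' -> 'l'  (+1)
  2. substitute 'o' -> 'i'  (+1)
  3. substitute 'u' -> 't'  (+1)
  4. substitute 'n' -> 'e'  (+1)
  5. substitute 'd' -> 'r'  (+1)
  6. keep 'a'
  7. keep 'r'
  8. keep 'y'
Total edit operations: 5
Edit distance = 5


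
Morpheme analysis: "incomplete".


Word: "incomplete"
Morphemes: in- + complete
Each morpheme carries meaning
= 2 morphemes


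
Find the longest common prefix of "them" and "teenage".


Word 1: "them"
Word 2: "teenage"
Comparing from start:
  Pos 0: 't' == 't'
  Pos 1: 'h' != 'e' (stop)
LCP = "t" (length 1)


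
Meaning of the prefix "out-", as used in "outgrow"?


Prefix: out-
Example: outgrow = out- + grow
Meaning = surpass


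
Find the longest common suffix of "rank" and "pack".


Word 1: "rank"
Word 2: "pack"
Comparing from end:
  Pos -1: 'k' == 'k'
  Pos -2: 'n' != 'c' (stop)
LCS = "k" (length 1)


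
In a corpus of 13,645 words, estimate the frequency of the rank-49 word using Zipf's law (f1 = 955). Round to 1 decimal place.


Zipf's law: f(r) = f(1) / r
f(1) = 955
f(49) = 955 / 49
= 19.5 occurrences


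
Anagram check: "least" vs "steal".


Word 1: "least" → sorted: aelst
Word 2: "steal" → sorted: aelst
Same letters? aelst == aelst
Anagram = Yes


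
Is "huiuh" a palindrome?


Word: "huiuh"
Reversed: "huiuh"
Forward == Backward? huiuh == huiuh
Palindrome = Yes


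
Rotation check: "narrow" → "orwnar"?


Word: "narrow", Candidate: "orwnar"
Method: check if candidate is substring of word+word
"narrownarrow" contains "orwnar"? No
Is rotation = No


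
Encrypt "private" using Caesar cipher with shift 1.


Word: "private"
Shift: 1
Each letter → (letter + shift) mod 26:
  'p' (15) + 1 = 16 → 'q'
  'r' (17) + 1 = 18 → 's'
  'i' (8) + 1 = 9 → 'j'
  'v' (21) + 1 = 22 → 'w'
  'a' (0) + 1 = 1 → 'b'
  't' (19) + 1 = 20 → 'u'
  'e' (4) + 1 = 5 → 'f'
Result = "qsjwbuf"


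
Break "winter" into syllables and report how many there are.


Word: "winter"
Syllable breakdown: win-ter
Counting: 2 parts
= 2 syllables


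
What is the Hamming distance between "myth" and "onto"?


Comparing character by character (same length = 4):
  Pos 0: 'm' vs 'o' !=
  Pos 1: 'y' vs 'n' !=
  Pos 2: 't' vs 't' =
  Pos 3: 'h' vs 'o' !=
Hamming distance = 3


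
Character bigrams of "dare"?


Word: "dare" (length 4)
Number of bigrams = 4 - 2 + 1 = 3
  Position 0: "da"
  Position 1: "ar"
  Position 2: "re"
Bigrams = "da", "ar", "re"


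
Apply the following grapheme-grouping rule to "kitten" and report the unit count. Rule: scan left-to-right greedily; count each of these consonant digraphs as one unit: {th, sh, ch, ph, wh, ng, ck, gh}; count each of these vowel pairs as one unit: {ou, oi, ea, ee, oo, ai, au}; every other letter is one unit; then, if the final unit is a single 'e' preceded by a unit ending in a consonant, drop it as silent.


Word: "kitten" (6 letters)
Left-to-right scan:
  [1] 'k' (letter)
  [2] 'i' (letter)
  [3] 't' (letter)
  [4] 't' (letter)
  [5] 'e' (letter)
  [6] 'n' (letter)
Units from scan: 6
Sound units = 6 units


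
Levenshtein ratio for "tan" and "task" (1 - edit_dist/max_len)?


Word 1: "tan" (length 3)
Word 2: "task" (length 4)
One optimal edit sequence:
  1. keep 't'
  2. keep 'a'
  3. insert 's'  (+1)
  4. substitute 'n' -> 'k'  (+1)
Edit distance = 2
Max length = max(3, 4) = 4
Similarity = 1 - 2/4
= 0.5000


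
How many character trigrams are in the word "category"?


Word: "category" (length 8)
Number of 3-grams = length - 3 + 1 = 8 - 3 + 1
= 6


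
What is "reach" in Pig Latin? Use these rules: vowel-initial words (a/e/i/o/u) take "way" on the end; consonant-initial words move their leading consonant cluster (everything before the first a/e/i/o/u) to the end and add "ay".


Word: "reach"
Starts with consonant(s) → move to end, add 'ay'
Consonant cluster: "r"
Pig Latin = "eachray"


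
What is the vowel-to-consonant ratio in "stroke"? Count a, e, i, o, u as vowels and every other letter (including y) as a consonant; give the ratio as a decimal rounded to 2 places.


Word: "stroke"
Vowels (a,e,i,o,u): 2
Consonants: 4
Ratio = 2/4
= 0.50


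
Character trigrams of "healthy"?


Word: "healthy" (length 7)
Number of trigrams = 7 - 3 + 1 = 5
  Position 0: "hea"
  Position 1: "eal"
  Position 2: "alt"
  Position 3: "lth"
  Position 4: "thy"
Trigrams = "hea", "eal", "alt", "lth", "thy"


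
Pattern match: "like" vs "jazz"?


Pattern of "like": [0, 1, 2, 3]
Pattern of "jazz": [0, 1, 2, 2]
Patterns do not match
Same pattern = No


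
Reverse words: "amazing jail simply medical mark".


Original: "amazing jail simply medical mark"
Words (1..n): amazing | jail | simply | medical | mark
Reversed (n..1): mark | medical | simply | jail | amazing
Result = "mark medical simply jail amazing"


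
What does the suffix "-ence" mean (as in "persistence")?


Suffix: -ence
As in: persistence -> persist + -ence
Meaning = state of


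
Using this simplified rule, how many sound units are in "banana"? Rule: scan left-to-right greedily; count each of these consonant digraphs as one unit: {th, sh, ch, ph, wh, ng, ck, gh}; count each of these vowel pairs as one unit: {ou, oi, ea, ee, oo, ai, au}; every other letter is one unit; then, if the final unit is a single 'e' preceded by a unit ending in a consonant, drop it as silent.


Word: "banana" (6 letters)
Left-to-right scan:
  (1) 'b' (letter)
  (2) 'a' (letter)
  (3) 'n' (letter)
  (4) 'a' (letter)
  (5) 'n' (letter)
  (6) 'a' (letter)
Units from scan: 6
Sound units = 6 units


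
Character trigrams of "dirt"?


Word: "dirt" (length 4)
Number of trigrams = 4 - 3 + 1 = 2
  Position 0: "dir"
  Position 1: "irt"
Trigrams = "dir", "irt"


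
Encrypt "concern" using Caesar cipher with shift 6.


Word: "concern"
Shift: 6
Each letter → (letter + shift) mod 26:
  'c' (2) + 6 = 8 → 'i'
  'o' (14) + 6 = 20 → 'u'
  'n' (13) + 6 = 19 → 't'
  'c' (2) + 6 = 8 → 'i'
  'e' (4) + 6 = 10 → 'k'
  'r' (17) + 6 = 23 → 'x'
  'n' (13) + 6 = 19 → 't'
Result = "iutikxt"


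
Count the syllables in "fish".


Word: "fish"
Syllable breakdown: fish
Counting: 1 part
= 1 syllable


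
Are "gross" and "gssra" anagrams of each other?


Word 1: "gross" → sorted: gorss
Word 2: "gssra" → sorted: agrss
Same letters? gorss != agrss
Anagram = No


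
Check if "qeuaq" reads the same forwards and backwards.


Word: "qeuaq"
Reversed: "qaueq"
Forward == Backward? qeuaq != qaueq
Palindrome = No


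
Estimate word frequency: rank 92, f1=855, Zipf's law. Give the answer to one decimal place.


Zipf's law: f(r) = f(1) / r
f(1) = 855
f(92) = 855 / 92
= 9.3 occurrences


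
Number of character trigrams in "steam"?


Word: "steam" (length 5)
Number of 3-grams = length - 3 + 1 = 5 - 3 + 1
= 3


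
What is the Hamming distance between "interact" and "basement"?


Comparing character by character (same length = 8):
  Pos 0: 'i' vs 'b' !=
  Pos 1: 'n' vs 'a' !=
  Pos 2: 't' vs 's' !=
  Pos 3: 'e' vs 'e' =
  Pos 4: 'r' vs 'm' !=
  Pos 5: 'a' vs 'e' !=
  Pos 6: 'c' vs 'n' !=
  Pos 7: 't' vs 't' =
Hamming distance = 6


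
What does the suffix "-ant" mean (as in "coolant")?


Suffix: -ant
Example: coolant (cool + -ant)
Meaning = one who / that which


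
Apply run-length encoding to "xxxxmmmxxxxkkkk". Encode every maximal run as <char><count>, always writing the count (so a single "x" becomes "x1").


String: "xxxxmmmxxxxkkkk"
Scanning for consecutive runs:
  'x' x 4
  'm' x 3
  'x' x 4
  'k' x 4
RLE = "x4m3x4k4"


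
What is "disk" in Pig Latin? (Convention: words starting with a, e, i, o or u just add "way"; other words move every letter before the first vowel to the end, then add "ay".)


Word: "disk"
Starts with consonant(s) → move to end, add 'ay'
Consonant cluster: "d"
Pig Latin = "iskday"


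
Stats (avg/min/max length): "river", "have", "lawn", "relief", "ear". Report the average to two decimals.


Lengths: "river"=5, "have"=4, "lawn"=4, "relief"=6, "ear"=3
Sum = 22, Count = 5
Average = 22/5 = 4.40
= avg=4.40, min=3, max=6


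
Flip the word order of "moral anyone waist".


Original: "moral anyone waist"
Words (1..n): moral | anyone | waist
Reversed (n..1): waist | anyone | moral
Result = "waist anyone moral"


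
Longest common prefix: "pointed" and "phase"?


Word 1: "pointed"
Word 2: "phase"
Comparing from start:
  Pos 0: 'p' == 'p'
  Pos 1: 'o' != 'h' (stop)
LCP = "p" (length 1)


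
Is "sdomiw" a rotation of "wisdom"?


Word: "wisdom", Candidate: "sdomiw"
Method: check if candidate is substring of word+word
"wisdomwisdom" contains "sdomiw"? No
Is rotation = No


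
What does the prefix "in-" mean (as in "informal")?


Prefix: in-
As in: informal -> in- + formal
Meaning = not / into


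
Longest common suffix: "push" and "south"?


Word 1: "push"
Word 2: "south"
Comparing from end:
  Pos -1: 'h' == 'h'
  Pos -2: 's' != 't' (stop)
LCS = "h" (length 1)


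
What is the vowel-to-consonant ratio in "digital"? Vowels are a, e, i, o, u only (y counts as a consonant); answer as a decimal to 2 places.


Word: "digital"
Vowels (a,e,i,o,u): 3
Consonants: 4
Ratio = 3/4
= 0.75


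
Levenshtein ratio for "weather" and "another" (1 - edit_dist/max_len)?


Word 1: "weather" (length 7)
Word 2: "another" (length 7)
One optimal edit sequence:
  1. substitute 'w' -> 'a'  (+1)
  2. substitute 'e' -> 'n'  (+1)
  3. substitute 'a' -> 'o'  (+1)
  4. keep 't'
  5. keep 'h'
  6. keep 'e'
  7. keep 'r'
Edit distance = 3
Max length = max(7, 7) = 7
Similarity = 1 - 3/7
= 0.5714


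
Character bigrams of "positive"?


Word: "positive" (length 8)
Number of bigrams = 8 - 2 + 1 = 7
  Position 0: "po"
  Position 1: "os"
  Position 2: "si"
  Position 3: "it"
  Position 4: "ti"
  Position 5: "iv"
  Position 6: "ve"
Bigrams = "po", "os", "si", "it", "ti", "iv", "ve"


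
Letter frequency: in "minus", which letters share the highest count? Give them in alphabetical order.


Word: "minus"
Letter counts:
  'i': 1
  'm': 1
  'n': 1
  's': 1
  'u': 1
Maximum count = 1
Most frequent = 'i', 'm', 'n', 's', 'u' (1 time each)


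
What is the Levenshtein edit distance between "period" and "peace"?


Word 1: "period" (length 6)
Word 2: "peace" (length 5)
One optimal edit sequence (insert/delete/substitute each cost 1):
  1. keep 'p'
  2. keep 'e'
  3. delete 'r'  (+1)
  4. substitute 'i' -> 'a'  (+1)
  5. substitute 'o' -> 'c'  (+1)
  6. substitute 'd' -> 'e'  (+1)
Total edit operations: 4
Edit distance = 4


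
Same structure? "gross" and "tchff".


Pattern of "gross": [0, 1, 2, 3, 3]
Pattern of "tchff": [0, 1, 2, 3, 3]
Patterns match
Same pattern = Yes


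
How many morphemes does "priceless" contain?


Word: "priceless"
Morphemes: price / -less
Each morpheme carries meaning
= 2 morphemes


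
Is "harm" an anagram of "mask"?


Word 1: "mask" → sorted: akms
Word 2: "harm" → sorted: ahmr
Same letters? akms != ahmr
Anagram = No


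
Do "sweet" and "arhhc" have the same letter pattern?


Pattern of "sweet": [0, 1, 2, 2, 3]
Pattern of "arhhc": [0, 1, 2, 2, 3]
Patterns match
Same pattern = Yes


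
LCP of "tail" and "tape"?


Word 1: "tail"
Word 2: "tape"
Comparing from start:
  Pos 0: 't' == 't'
  Pos 1: 'a' == 'a'
  Pos 2: 'i' != 'p' (stop)
LCP = "ta" (length 2)


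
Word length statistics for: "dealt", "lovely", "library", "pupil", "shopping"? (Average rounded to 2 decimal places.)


Lengths: "dealt"=5, "lovely"=6, "library"=7, "pupil"=5, "shopping"=8
Sum = 31, Count = 5
Average = 31/5 = 6.20
= avg=6.20, min=5, max=8


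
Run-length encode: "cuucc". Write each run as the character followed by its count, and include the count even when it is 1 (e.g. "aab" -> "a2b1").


String: "cuucc"
Scanning for consecutive runs:
  'c' x 1
  'u' x 2
  'c' x 2
RLE = "c1u2c2"


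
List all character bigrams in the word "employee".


Word: "employee" (length 8)
Number of bigrams = 8 - 2 + 1 = 7
  Position 0: "em"
  Position 1: "mp"
  Position 2: "pl"
  Position 3: "lo"
  Position 4: "oy"
  Position 5: "ye"
  Position 6: "ee"
Bigrams = "em", "mp", "pl", "lo", "oy", "ye", "ee"


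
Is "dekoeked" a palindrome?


Word: "dekoeked"
Reversed: "dekeoked"
Forward == Backward? dekoeked != dekeoked
Palindrome = No


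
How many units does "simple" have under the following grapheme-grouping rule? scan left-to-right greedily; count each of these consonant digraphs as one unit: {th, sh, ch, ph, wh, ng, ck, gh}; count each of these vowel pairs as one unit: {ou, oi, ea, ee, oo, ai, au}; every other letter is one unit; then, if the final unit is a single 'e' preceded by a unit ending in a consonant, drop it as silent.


Word: "simple" (6 letters)
Left-to-right scan:
  1. 's' (letter)
  2. 'i' (letter)
  3. 'm' (letter)
  4. 'p' (letter)
  5. 'l' (letter)
  6. 'e' (letter)
Units from scan: 6
Final unit is 'e' after a consonant -> drop as silent (-1)
Sound units = 5 units
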